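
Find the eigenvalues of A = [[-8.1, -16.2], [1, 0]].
Eigenvalues solve det(λI - A) = 0.
Characteristic polynomial: λ^2 + 8.1*λ + 16.2 = 0.
Factor: (λ + 3.6)(λ + 4.5) = 0.
Roots: -3.6, -4.5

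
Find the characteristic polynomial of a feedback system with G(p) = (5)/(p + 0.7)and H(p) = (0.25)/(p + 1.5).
Characteristic poly = G_den * H_den + G_num * H_num = (p^2 + 2.2*p + 1.05) + (1.25) = p^2 + 2.2*p + 2.3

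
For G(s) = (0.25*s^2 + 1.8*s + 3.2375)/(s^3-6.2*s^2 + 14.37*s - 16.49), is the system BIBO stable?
Denominator: s^3 - 6.2*s^2 + 14.37*s - 16.49 = (s - 3.4)(s^2 - 2.8*s + 4.85). Poles: 1.4 + 1.7j, 1.4 - 1.7j, 3.4. All Re(p)<0: No (unstable)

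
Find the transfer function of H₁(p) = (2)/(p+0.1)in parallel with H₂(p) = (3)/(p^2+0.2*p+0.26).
Parallel: H = H₁ + H₂ = (n₁·d₂ + n₂·d₁)/(d₁·d₂).
n₁·d₂ = 2*p^2 + 0.4*p + 0.52. n₂·d₁ = 3*p + 0.3. Sum = 2*p^2 + 3.4*p + 0.82. d₁·d₂ = p^3 + 0.3*p^2 + 0.28*p + 0.026.
H(p) = (2*p^2 + 3.4*p + 0.82)/(p^3 + 0.3*p^2 + 0.28*p + 0.026)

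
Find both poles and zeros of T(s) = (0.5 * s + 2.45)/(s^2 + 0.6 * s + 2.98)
Set denominator = 0: s^2 + 0.6*s + 2.98 = 0 → Poles: -0.3 + 1.7j, -0.3 - 1.7j
Set numerator = 0: 0.5*s + 2.45 = 0 → Zeros: -4.9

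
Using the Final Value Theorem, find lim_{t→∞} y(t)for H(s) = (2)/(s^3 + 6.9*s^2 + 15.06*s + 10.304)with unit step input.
FVT: lim_{t→∞} y(t) = lim_{s→0} s*Y(s) where Y(s) = H(s)/s.
= lim_{s→0} H(s) = H(0) = num(0)/den(0) = 2/10.304 = 0.1941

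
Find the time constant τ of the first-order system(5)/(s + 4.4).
First-order system: τ = -1/pole. Pole = -4.4. τ = -1/(-4.4) = 0.2273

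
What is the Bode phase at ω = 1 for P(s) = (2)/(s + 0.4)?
Substitute s = j*1: P(j1) = 0.689655 - 1.72414j.
∠P(j1) = atan2(Im, Re) = atan2(-1.72414, 0.689655) = -68.20°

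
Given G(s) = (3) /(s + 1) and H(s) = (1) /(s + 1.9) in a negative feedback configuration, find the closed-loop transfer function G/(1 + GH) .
Closed-loop T = G/(1+GH).
Numerator: G_num * H_den = 3*s + 5.7.
Denominator: G_den * H_den + G_num * H_num = (s^2 + 2.9*s + 1.9) + (3) = s^2 + 2.9*s + 4.9.
T(s) = (3*s + 5.7)/(s^2 + 2.9*s + 4.9)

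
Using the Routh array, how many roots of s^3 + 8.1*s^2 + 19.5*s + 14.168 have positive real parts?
Routh array:
s^3: [1, 19.5]; s^2: [8.1, 14.168]; s^1: [17.7509]; s^0: [14.168]
First column: [1, 8.1, 17.7509, 14.168]. Sign changes = RHP roots = 0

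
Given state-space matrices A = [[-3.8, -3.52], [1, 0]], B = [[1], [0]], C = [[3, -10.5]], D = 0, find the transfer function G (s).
G(s) = C(sI - A)⁻¹B + D.
Characteristic polynomial det(sI - A) = s^2 + 3.8*s + 3.52.
Numerator from C·adj(sI-A)·B + D·det(sI-A) = 3*s - 10.5.
G(s) = (3*s - 10.5)/(s^2 + 3.8*s + 3.52)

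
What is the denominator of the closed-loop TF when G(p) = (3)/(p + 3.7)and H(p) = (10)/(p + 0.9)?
Characteristic poly = G_den * H_den + G_num * H_num = (p^2 + 4.6*p + 3.33) + (30) = p^2 + 4.6*p + 33.33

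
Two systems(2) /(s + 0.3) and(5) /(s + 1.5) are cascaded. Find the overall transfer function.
Series: H = H₁ · H₂ = (n₁·n₂)/(d₁·d₂).
Num: n₁·n₂ = 10. Den: d₁·d₂ = s^2 + 1.8*s + 0.45.
H(s) = (10)/(s^2 + 1.8*s + 0.45)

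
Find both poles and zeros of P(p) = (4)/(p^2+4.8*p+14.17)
Set denominator = 0: p^2 + 4.8*p + 14.17 = 0 → Poles: -2.4 + 2.9j, -2.4 - 2.9j
Numerator is a nonzero constant (4) → Zeros: none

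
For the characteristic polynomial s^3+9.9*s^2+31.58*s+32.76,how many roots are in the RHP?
s^3 + 9.9*s^2 + 31.58*s + 32.76 = (s + 2.8)(s + 2.6)(s + 4.5). Poles: -2.6, -2.8, -4.5. RHP poles (Re>0): 0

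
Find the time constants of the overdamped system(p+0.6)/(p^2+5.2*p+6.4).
Overdamped: real poles at -2, -3.2. τ = -1/pole → τ₁ = 0.5, τ₂ = 0.3125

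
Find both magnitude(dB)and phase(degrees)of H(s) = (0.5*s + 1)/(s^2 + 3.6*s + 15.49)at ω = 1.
Substitute s = j*1: H(j1) = 0.0730755 + 0.0163512j.
|H| = 20*log₁₀(sqrt(Re²+Im²)) = -22.51 dB.
∠H = atan2(Im, Re) = 12.61°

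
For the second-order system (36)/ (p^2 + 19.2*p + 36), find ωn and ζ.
Standard form: ωn²/(p²+2ζωn·p+ωn²).
const=36=ωn² → ωn=6, p coeff=19.2=2ζωn → ζ=1.6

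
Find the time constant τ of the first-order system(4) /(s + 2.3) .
First-order system: τ = -1/pole. Pole = -2.3. τ = -1/(-2.3) = 0.4348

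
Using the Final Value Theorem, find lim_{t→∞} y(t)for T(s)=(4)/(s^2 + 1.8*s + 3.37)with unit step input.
FVT: lim_{t→∞} y(t) = lim_{s→0} s*Y(s) where Y(s) = T(s)/s.
= lim_{s→0} T(s) = T(0) = num(0)/den(0) = 4/3.37 = 1.187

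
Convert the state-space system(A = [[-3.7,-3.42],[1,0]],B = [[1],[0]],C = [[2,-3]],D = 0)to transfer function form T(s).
T(s) = C(sI - A)⁻¹B + D.
Characteristic polynomial det(sI - A) = s^2 + 3.7*s + 3.42.
Numerator from C·adj(sI-A)·B + D·det(sI-A) = 2*s - 3.
T(s) = (2*s - 3)/(s^2 + 3.7*s + 3.42)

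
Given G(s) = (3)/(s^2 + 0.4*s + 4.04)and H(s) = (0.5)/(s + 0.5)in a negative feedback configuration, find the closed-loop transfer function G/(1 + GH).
Closed-loop T = G/(1+GH).
Numerator: G_num * H_den = 3*s + 1.5.
Denominator: G_den * H_den + G_num * H_num = (s^3 + 0.9*s^2 + 4.24*s + 2.02) + (1.5) = s^3 + 0.9*s^2 + 4.24*s + 3.52.
T(s) = (3*s + 1.5)/(s^3 + 0.9*s^2 + 4.24*s + 3.52)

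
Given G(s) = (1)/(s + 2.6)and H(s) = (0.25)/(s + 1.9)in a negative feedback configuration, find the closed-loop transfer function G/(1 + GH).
Closed-loop T = G/(1+GH).
Numerator: G_num * H_den = s + 1.9.
Denominator: G_den * H_den + G_num * H_num = (s^2 + 4.5*s + 4.94) + (0.25) = s^2 + 4.5*s + 5.19.
T(s) = (s + 1.9)/(s^2 + 4.5*s + 5.19)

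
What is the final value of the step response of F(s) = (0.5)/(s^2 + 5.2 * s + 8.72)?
FVT: lim_{t→∞} y(t) = lim_{s→0} s*Y(s) where Y(s) = F(s)/s.
= lim_{s→0} F(s) = F(0) = num(0)/den(0) = 0.5/8.72 = 0.05734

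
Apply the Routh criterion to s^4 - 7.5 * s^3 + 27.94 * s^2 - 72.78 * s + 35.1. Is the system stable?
Routh array:
s^4: [1, 27.94, 35.1]; s^3: [-7.5, -72.78]; s^2: [18.236, 35.1]; s^1: [-58.3443]; s^0: [35.1]
First column: [1, -7.5, 18.236, -58.3443, 35.1]. Sign changes = 4.
No, unstable (4 RHP root(s))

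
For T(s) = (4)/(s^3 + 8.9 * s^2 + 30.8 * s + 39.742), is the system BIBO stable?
Denominator: s^3 + 8.9*s^2 + 30.8*s + 39.742 = (s + 3.1)(s^2 + 5.8*s + 12.82). Poles: -2.9 + 2.1j, -2.9 - 2.1j, -3.1. All Re(p)<0: Yes (stable)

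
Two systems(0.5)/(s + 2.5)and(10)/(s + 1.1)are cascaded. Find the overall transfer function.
Series: H = H₁ · H₂ = (n₁·n₂)/(d₁·d₂).
Num: n₁·n₂ = 5. Den: d₁·d₂ = s^2 + 3.6*s + 2.75.
H(s) = (5)/(s^2 + 3.6*s + 2.75)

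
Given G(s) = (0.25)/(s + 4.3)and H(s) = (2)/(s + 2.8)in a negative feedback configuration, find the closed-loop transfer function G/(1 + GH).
Closed-loop T = G/(1+GH).
Numerator: G_num * H_den = 0.25*s + 0.7.
Denominator: G_den * H_den + G_num * H_num = (s^2 + 7.1*s + 12.04) + (0.5) = s^2 + 7.1*s + 12.54.
T(s) = (0.25*s + 0.7)/(s^2 + 7.1*s + 12.54)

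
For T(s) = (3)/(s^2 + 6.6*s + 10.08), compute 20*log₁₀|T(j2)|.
Substitute s = j*2: T(j2) = 0.086361 - 0.187494j.
|T(j2)| = sqrt(Re² + Im²) = 0.2064.
20*log₁₀(0.2064) = -13.70 dB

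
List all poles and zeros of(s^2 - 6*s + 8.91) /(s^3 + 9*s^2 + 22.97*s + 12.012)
Set denominator = 0: s^3 + 9*s^2 + 22.97*s + 12.012 = (s + 3.9)(s + 4.4)(s + 0.7) = 0 → Poles: -0.7, -3.9, -4.4
Set numerator = 0: s^2 - 6*s + 8.91 = (s - 2.7)(s - 3.3) = 0 → Zeros: 2.7, 3.3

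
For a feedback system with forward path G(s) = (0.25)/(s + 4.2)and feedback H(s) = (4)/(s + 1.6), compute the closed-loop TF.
Closed-loop T = G/(1+GH).
Numerator: G_num * H_den = 0.25*s + 0.4.
Denominator: G_den * H_den + G_num * H_num = (s^2 + 5.8*s + 6.72) + (1) = s^2 + 5.8*s + 7.72.
T(s) = (0.25*s + 0.4)/(s^2 + 5.8*s + 7.72)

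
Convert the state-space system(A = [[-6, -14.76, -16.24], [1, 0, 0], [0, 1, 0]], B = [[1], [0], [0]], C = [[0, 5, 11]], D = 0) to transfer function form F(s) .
F(s) = C(sI - A)⁻¹B + D.
Characteristic polynomial det(sI - A) = s^3 + 6*s^2 + 14.76*s + 16.24.
Numerator from C·adj(sI-A)·B + D·det(sI-A) = 5*s + 11.
F(s) = (5*s + 11)/(s^3 + 6*s^2 + 14.76*s + 16.24)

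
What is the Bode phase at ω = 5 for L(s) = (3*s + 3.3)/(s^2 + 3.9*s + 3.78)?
Substitute s = j*5: L(j5) = 0.267867 - 0.460725j.
∠L(j5) = atan2(Im, Re) = atan2(-0.460725, 0.267867) = -59.83°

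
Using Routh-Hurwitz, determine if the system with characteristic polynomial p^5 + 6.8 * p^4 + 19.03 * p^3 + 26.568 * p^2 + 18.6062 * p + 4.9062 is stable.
Routh array:
p^5: [1, 19.03, 18.6062]; p^4: [6.8, 26.568, 4.9062]; p^3: [15.1229, 17.8847]; p^2: [18.5262, 4.9062]; p^1: [13.8798]; p^0: [4.9062]
First column: [1, 6.8, 15.1229, 18.5262, 13.8798, 4.9062]. Sign changes = 0.
Yes, stable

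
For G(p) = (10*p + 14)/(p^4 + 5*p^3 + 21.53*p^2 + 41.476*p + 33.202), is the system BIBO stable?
Denominator: p^4 + 5*p^3 + 21.53*p^2 + 41.476*p + 33.202 = (p^2 + 2.8*p + 2.6)(p^2 + 2.2*p + 12.77). Poles: -1.1 + 3.4j, -1.1 - 3.4j, -1.4 + 0.8j, -1.4 - 0.8j. All Re(p)<0: Yes (stable)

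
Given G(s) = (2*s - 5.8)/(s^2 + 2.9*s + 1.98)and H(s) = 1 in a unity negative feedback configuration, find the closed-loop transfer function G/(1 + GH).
Closed-loop T = G/(1+GH).
Numerator: G_num * H_den = 2*s - 5.8.
Denominator: G_den * H_den + G_num * H_num = (s^2 + 2.9*s + 1.98) + (2*s - 5.8) = s^2 + 4.9*s - 3.82.
T(s) = (2*s - 5.8)/(s^2 + 4.9*s - 3.82)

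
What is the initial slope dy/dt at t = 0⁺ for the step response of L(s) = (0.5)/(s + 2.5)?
IVT: y'(0⁺) = lim_{s→∞} s²·Y(s) = lim_{s→∞} s·L(s).
deg(num) = 0, deg(den) = 1, relative degree = 1, so s·L(s) → (leading num)/(leading den) = 0.5/1 = 0.5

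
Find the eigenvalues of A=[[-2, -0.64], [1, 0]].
Eigenvalues solve det(λI - A) = 0.
Characteristic polynomial: λ^2 + 2*λ + 0.64 = 0.
Factor: (λ + 1.6)(λ + 0.4) = 0.
Roots: -0.4, -1.6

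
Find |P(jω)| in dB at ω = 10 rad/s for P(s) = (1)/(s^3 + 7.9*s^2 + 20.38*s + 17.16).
Substitute s = j*10: P(j10) = -0.000627705 + 0.000646678j.
|P(j10)| = sqrt(Re² + Im²) = 0.0009012.
20*log₁₀(0.0009012) = -60.90 dB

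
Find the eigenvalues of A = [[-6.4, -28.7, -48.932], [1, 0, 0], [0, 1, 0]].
Eigenvalues solve det(λI - A) = 0.
Characteristic polynomial: λ^3 + 6.4*λ^2 + 28.7*λ + 48.932 = 0.
Factor: (λ + 2.6)(λ^2 + 3.8*λ + 18.82) = 0.
Roots: -1.9 + 3.9j, -1.9 - 3.9j, -2.6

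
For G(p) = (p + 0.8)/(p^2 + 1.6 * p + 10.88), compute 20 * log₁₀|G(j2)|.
Substitute p = j*2: G(j2) = 0.206759 + 0.194531j.
|G(j2)| = sqrt(Re² + Im²) = 0.2839.
20*log₁₀(0.2839) = -10.94 dB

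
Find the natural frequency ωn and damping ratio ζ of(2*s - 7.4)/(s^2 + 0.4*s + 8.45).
Underdamped: complex pole -0.2 + 2.9j. ωn = |pole| = 2.907, ζ = -Re(pole)/ωn = 0.0688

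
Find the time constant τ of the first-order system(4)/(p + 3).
First-order system: τ = -1/pole. Pole = -3. τ = -1/(-3) = 0.3333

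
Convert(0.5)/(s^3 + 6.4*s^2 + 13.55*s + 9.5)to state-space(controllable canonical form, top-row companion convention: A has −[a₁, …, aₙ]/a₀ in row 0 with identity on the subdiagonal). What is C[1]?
Reachable canonical form: C = numerator coefficients (right-aligned, zero-padded to length n).
num = 0.5, C = [[0, 0, 0.5]].
C[1] = 0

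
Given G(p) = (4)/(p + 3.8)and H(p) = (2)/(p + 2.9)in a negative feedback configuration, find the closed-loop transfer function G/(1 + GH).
Closed-loop T = G/(1+GH).
Numerator: G_num * H_den = 4*p + 11.6.
Denominator: G_den * H_den + G_num * H_num = (p^2 + 6.7*p + 11.02) + (8) = p^2 + 6.7*p + 19.02.
T(p) = (4*p + 11.6)/(p^2 + 6.7*p + 19.02)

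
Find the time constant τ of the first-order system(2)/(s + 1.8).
First-order system: τ = -1/pole. Pole = -1.8. τ = -1/(-1.8) = 0.5556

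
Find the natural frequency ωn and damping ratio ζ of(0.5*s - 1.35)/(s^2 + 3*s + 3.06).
Underdamped: complex pole -1.5 + 0.9j. ωn = |pole| = 1.749, ζ = -Re(pole)/ωn = 0.8575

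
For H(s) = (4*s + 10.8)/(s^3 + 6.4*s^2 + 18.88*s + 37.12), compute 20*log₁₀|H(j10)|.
Substitute s = j*10: H(j10) = -0.0381387 - 0.0150309j.
|H(j10)| = sqrt(Re² + Im²) = 0.04099.
20*log₁₀(0.04099) = -27.75 dB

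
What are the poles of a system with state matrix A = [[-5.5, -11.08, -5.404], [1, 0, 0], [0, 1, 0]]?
Eigenvalues solve det(λI - A) = 0.
Characteristic polynomial: λ^3 + 5.5*λ^2 + 11.08*λ + 5.404 = 0.
Factor: (λ + 0.7)(λ^2 + 4.8*λ + 7.72) = 0.
Roots: -0.7, -2.4 + 1.4j, -2.4 - 1.4j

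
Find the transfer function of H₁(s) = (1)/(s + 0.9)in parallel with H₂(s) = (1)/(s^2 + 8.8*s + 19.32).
Parallel: H = H₁ + H₂ = (n₁·d₂ + n₂·d₁)/(d₁·d₂).
n₁·d₂ = s^2 + 8.8*s + 19.32. n₂·d₁ = s + 0.9. Sum = s^2 + 9.8*s + 20.22. d₁·d₂ = s^3 + 9.7*s^2 + 27.24*s + 17.388.
H(s) = (s^2 + 9.8*s + 20.22)/(s^3 + 9.7*s^2 + 27.24*s + 17.388)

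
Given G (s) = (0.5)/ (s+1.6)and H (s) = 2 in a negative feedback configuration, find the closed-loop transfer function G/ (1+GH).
Closed-loop T = G/(1+GH).
Numerator: G_num * H_den = 0.5.
Denominator: G_den * H_den + G_num * H_num = (s + 1.6) + (1) = s + 2.6.
T(s) = (0.5)/(s + 2.6)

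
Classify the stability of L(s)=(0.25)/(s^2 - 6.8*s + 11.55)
Denominator: s^2 - 6.8*s + 11.55 = (s - 3.5)(s - 3.3). Poles: 3.3, 3.5. Unstable (2 pole(s) in RHP)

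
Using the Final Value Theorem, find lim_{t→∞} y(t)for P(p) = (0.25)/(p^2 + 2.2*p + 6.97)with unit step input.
FVT: lim_{t→∞} y(t) = lim_{p→0} p*Y(p) where Y(p) = P(p)/p.
= lim_{p→0} P(p) = P(0) = num(0)/den(0) = 0.25/6.97 = 0.03587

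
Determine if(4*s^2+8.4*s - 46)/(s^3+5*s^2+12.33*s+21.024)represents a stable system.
Denominator: s^3 + 5*s^2 + 12.33*s + 21.024 = (s + 3.2)(s^2 + 1.8*s + 6.57). Poles: -0.9 + 2.4j, -0.9 - 2.4j, -3.2. All Re(p)<0: Yes (stable)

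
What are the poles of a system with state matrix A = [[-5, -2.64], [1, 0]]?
Eigenvalues solve det(λI - A) = 0.
Characteristic polynomial: λ^2 + 5*λ + 2.64 = 0.
Factor: (λ + 0.6)(λ + 4.4) = 0.
Roots: -0.6, -4.4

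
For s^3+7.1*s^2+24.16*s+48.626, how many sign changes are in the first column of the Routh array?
Routh array:
s^3: [1, 24.16]; s^2: [7.1, 48.626]; s^1: [17.3113]; s^0: [48.626]
First column: [1, 7.1, 17.3113, 48.626]. Sign changes = 0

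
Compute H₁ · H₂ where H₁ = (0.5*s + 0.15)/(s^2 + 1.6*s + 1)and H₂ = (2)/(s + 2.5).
Series: H = H₁ · H₂ = (n₁·n₂)/(d₁·d₂).
Num: n₁·n₂ = s + 0.3. Den: d₁·d₂ = s^3 + 4.1*s^2 + 5*s + 2.5.
H(s) = (s + 0.3)/(s^3 + 4.1*s^2 + 5*s + 2.5)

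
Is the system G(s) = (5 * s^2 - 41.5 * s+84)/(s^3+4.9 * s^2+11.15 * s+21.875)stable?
Denominator: s^3 + 4.9*s^2 + 11.15*s + 21.875 = (s + 3.5)(s^2 + 1.4*s + 6.25). Poles: -0.7 + 2.4j, -0.7 - 2.4j, -3.5. All Re(p)<0: Yes (stable)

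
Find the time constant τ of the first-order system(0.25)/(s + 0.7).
First-order system: τ = -1/pole. Pole = -0.7. τ = -1/(-0.7) = 1.429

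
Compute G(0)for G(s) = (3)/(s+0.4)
DC gain = G(0) = num(0)/den(0) = 3/0.4 = 7.5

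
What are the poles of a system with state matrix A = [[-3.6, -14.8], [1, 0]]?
Eigenvalues solve det(λI - A) = 0.
Characteristic polynomial: λ^2 + 3.6*λ + 14.8 = 0.
Roots: -1.8 + 3.4j, -1.8 - 3.4j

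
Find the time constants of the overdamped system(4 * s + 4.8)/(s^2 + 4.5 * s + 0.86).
Overdamped: real poles at -4.3, -0.2. τ = -1/pole → τ₁ = 0.2326, τ₂ = 5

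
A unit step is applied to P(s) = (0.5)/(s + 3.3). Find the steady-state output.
FVT: lim_{t→∞} y(t) = lim_{s→0} s*Y(s) where Y(s) = P(s)/s.
= lim_{s→0} P(s) = P(0) = num(0)/den(0) = 0.5/3.3 = 0.1515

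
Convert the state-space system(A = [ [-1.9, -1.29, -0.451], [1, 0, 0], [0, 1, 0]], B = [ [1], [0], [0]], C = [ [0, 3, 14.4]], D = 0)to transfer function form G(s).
G(s) = C(sI - A)⁻¹B + D.
Characteristic polynomial det(sI - A) = s^3 + 1.9*s^2 + 1.29*s + 0.451.
Numerator from C·adj(sI-A)·B + D·det(sI-A) = 3*s + 14.4.
G(s) = (3*s + 14.4)/(s^3 + 1.9*s^2 + 1.29*s + 0.451)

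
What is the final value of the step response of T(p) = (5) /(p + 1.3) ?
FVT: lim_{t→∞} y(t) = lim_{p→0} p*Y(p) where Y(p) = T(p)/p.
= lim_{p→0} T(p) = T(0) = num(0)/den(0) = 5/1.3 = 3.846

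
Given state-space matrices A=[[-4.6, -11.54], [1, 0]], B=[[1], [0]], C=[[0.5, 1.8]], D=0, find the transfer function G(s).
G(s) = C(sI - A)⁻¹B + D.
Characteristic polynomial det(sI - A) = s^2 + 4.6*s + 11.54.
Numerator from C·adj(sI-A)·B + D·det(sI-A) = 0.5*s + 1.8.
G(s) = (0.5*s + 1.8)/(s^2 + 4.6*s + 11.54)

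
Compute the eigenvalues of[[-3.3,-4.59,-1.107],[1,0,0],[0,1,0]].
Eigenvalues solve det(λI - A) = 0.
Characteristic polynomial: λ^3 + 3.3*λ^2 + 4.59*λ + 1.107 = 0.
Factor: (λ + 0.3)(λ^2 + 3*λ + 3.69) = 0.
Roots: -0.3, -1.5 + 1.2j, -1.5 - 1.2j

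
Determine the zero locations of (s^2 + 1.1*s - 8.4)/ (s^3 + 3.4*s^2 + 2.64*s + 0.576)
Set numerator = 0: s^2 + 1.1*s - 8.4 = (s + 3.5)(s - 2.4) = 0 → Zeros: -3.5, 2.4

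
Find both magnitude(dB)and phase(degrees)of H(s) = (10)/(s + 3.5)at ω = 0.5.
Substitute s = j*0.5: H(j0.5) = 2.8 - 0.4j.
|H| = 20*log₁₀(sqrt(Re²+Im²)) = 9.03 dB.
∠H = atan2(Im, Re) = -8.13°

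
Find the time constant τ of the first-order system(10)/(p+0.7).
First-order system: τ = -1/pole. Pole = -0.7. τ = -1/(-0.7) = 1.429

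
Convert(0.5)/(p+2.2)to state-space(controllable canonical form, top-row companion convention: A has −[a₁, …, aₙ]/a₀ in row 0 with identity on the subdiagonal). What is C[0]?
Reachable canonical form: C = numerator coefficients (right-aligned, zero-padded to length n).
num = 0.5, C = [[0.5]].
C[0] = 0.5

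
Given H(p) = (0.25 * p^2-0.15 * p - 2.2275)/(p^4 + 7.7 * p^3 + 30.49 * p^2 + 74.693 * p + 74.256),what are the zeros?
Set numerator = 0: 0.25*p^2 - 0.15*p - 2.2275 = 0.25*(p - 3.3)(p + 2.7) = 0 → Zeros: -2.7, 3.3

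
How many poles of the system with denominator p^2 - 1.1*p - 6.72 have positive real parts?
p^2 - 1.1*p - 6.72 = (p - 3.2)(p + 2.1). Poles: -2.1, 3.2. RHP poles (Re>0): 1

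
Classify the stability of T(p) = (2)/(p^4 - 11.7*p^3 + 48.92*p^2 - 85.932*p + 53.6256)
Denominator: p^4 - 11.7*p^3 + 48.92*p^2 - 85.932*p + 53.6256 = (p - 1.6)(p - 3.8)(p - 4.2)(p - 2.1). Poles: 1.6, 2.1, 3.8, 4.2. Unstable (4 pole(s) in RHP)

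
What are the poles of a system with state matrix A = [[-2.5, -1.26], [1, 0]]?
Eigenvalues solve det(λI - A) = 0.
Characteristic polynomial: λ^2 + 2.5*λ + 1.26 = 0.
Factor: (λ + 1.8)(λ + 0.7) = 0.
Roots: -0.7, -1.8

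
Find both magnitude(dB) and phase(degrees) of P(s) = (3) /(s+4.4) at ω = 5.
Substitute s = j*5: P(j5) = 0.297565 - 0.338142j.
|P| = 20*log₁₀(sqrt(Re²+Im²)) = -6.93 dB.
∠P = atan2(Im, Re) = -48.65°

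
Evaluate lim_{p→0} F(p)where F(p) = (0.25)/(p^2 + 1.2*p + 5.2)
DC gain = F(0) = num(0)/den(0) = 0.25/5.2 = 0.04808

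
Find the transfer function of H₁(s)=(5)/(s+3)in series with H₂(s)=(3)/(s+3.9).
Series: H = H₁ · H₂ = (n₁·n₂)/(d₁·d₂).
Num: n₁·n₂ = 15. Den: d₁·d₂ = s^2 + 6.9*s + 11.7.
H(s) = (15)/(s^2 + 6.9*s + 11.7)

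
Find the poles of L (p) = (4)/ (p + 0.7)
Set denominator = 0: p + 0.7 = 0 → Poles: -0.7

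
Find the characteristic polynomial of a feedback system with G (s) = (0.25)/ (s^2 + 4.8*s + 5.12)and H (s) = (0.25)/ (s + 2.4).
Characteristic poly = G_den * H_den + G_num * H_num = (s^3 + 7.2*s^2 + 16.64*s + 12.288) + (0.0625) = s^3 + 7.2*s^2 + 16.64*s + 12.3505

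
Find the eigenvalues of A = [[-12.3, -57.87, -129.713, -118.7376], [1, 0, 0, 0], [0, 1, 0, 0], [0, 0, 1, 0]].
Eigenvalues solve det(λI - A) = 0.
Characteristic polynomial: λ^4 + 12.3*λ^3 + 57.87*λ^2 + 129.713*λ + 118.7376 = 0.
Factor: (λ + 2.9)(λ + 4.8)(λ^2 + 4.6*λ + 8.53) = 0.
Roots: -2.3 + 1.8j, -2.3 - 1.8j, -2.9, -4.8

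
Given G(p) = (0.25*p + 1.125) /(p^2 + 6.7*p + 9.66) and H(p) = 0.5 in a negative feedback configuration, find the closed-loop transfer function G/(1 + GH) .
Closed-loop T = G/(1+GH).
Numerator: G_num * H_den = 0.25*p + 1.125.
Denominator: G_den * H_den + G_num * H_num = (p^2 + 6.7*p + 9.66) + (0.125*p + 0.5625) = p^2 + 6.825*p + 10.2225.
T(p) = (0.25*p + 1.125)/(p^2 + 6.825*p + 10.2225)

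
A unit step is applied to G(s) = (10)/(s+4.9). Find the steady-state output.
FVT: lim_{t→∞} y(t) = lim_{s→0} s*Y(s) where Y(s) = G(s)/s.
= lim_{s→0} G(s) = G(0) = num(0)/den(0) = 10/4.9 = 2.041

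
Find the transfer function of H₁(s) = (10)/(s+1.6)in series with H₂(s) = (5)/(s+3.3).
Series: H = H₁ · H₂ = (n₁·n₂)/(d₁·d₂).
Num: n₁·n₂ = 50. Den: d₁·d₂ = s^2 + 4.9*s + 5.28.
H(s) = (50)/(s^2 + 4.9*s + 5.28)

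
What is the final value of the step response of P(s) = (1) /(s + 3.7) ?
FVT: lim_{t→∞} y(t) = lim_{s→0} s*Y(s) where Y(s) = P(s)/s.
= lim_{s→0} P(s) = P(0) = num(0)/den(0) = 1/3.7 = 0.2703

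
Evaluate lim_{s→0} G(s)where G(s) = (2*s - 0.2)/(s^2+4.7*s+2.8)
DC gain = G(0) = num(0)/den(0) = -0.2/2.8 = -0.07143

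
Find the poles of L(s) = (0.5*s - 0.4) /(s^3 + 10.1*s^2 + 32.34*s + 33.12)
Set denominator = 0: s^3 + 10.1*s^2 + 32.34*s + 33.12 = (s + 4.8)(s + 2.3)(s + 3) = 0 → Poles: -2.3, -3, -4.8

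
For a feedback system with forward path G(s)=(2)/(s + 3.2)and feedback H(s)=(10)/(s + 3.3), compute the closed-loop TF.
Closed-loop T = G/(1+GH).
Numerator: G_num * H_den = 2*s + 6.6.
Denominator: G_den * H_den + G_num * H_num = (s^2 + 6.5*s + 10.56) + (20) = s^2 + 6.5*s + 30.56.
T(s) = (2*s + 6.6)/(s^2 + 6.5*s + 30.56)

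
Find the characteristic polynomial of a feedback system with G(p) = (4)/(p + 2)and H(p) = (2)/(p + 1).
Characteristic poly = G_den * H_den + G_num * H_num = (p^2 + 3*p + 2) + (8) = p^2 + 3*p + 10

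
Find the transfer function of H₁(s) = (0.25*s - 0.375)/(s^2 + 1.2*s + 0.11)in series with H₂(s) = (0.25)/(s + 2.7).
Series: H = H₁ · H₂ = (n₁·n₂)/(d₁·d₂).
Num: n₁·n₂ = 0.0625*s - 0.09375. Den: d₁·d₂ = s^3 + 3.9*s^2 + 3.35*s + 0.297.
H(s) = (0.0625*s - 0.09375)/(s^3 + 3.9*s^2 + 3.35*s + 0.297)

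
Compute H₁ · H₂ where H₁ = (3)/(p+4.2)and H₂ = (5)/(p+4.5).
Series: H = H₁ · H₂ = (n₁·n₂)/(d₁·d₂).
Num: n₁·n₂ = 15. Den: d₁·d₂ = p^2 + 8.7*p + 18.9.
H(p) = (15)/(p^2 + 8.7*p + 18.9)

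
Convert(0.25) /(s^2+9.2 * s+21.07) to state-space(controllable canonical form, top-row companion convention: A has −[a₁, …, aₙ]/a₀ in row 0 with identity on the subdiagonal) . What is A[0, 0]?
Reachable canonical form for den = s^2 + 9.2*s + 21.07: top row of A = -[a₁,a₂,...,aₙ]/a₀, ones on the subdiagonal, zeros elsewhere.
A = [[-9.2, -21.07], [1, 0]].
A[0,0] = -9.2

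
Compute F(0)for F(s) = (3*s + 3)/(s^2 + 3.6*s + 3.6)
DC gain = F(0) = num(0)/den(0) = 3/3.6 = 0.8333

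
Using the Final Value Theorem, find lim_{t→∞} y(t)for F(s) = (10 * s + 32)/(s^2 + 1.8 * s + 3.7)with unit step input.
FVT: lim_{t→∞} y(t) = lim_{s→0} s*Y(s) where Y(s) = F(s)/s.
= lim_{s→0} F(s) = F(0) = num(0)/den(0) = 32/3.7 = 8.649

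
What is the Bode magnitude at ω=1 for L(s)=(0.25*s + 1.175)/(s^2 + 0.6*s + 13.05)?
Substitute s = j*1: L(j1) = 0.0982997 + 0.0158523j.
|L(j1)| = sqrt(Re² + Im²) = 0.09957.
20*log₁₀(0.09957) = -20.04 dB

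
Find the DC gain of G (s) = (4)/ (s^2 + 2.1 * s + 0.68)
DC gain = G(0) = num(0)/den(0) = 4/0.68 = 5.882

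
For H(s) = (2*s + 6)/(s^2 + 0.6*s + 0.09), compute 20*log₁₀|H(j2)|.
Substitute s = j*2: H(j2) = -1.11549 - 1.36537j.
|H(j2)| = sqrt(Re² + Im²) = 1.763.
20*log₁₀(1.763) = 4.93 dB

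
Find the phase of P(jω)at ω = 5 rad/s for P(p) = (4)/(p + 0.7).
Substitute p = j*5: P(j5) = 0.109847 - 0.784621j.
∠P(j5) = atan2(Im, Re) = atan2(-0.784621, 0.109847) = -82.03°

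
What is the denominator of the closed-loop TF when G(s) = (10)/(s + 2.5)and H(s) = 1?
Characteristic poly = G_den * H_den + G_num * H_num = (s + 2.5) + (10) = s + 12.5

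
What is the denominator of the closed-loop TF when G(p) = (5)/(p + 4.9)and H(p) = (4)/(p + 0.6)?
Characteristic poly = G_den * H_den + G_num * H_num = (p^2 + 5.5*p + 2.94) + (20) = p^2 + 5.5*p + 22.94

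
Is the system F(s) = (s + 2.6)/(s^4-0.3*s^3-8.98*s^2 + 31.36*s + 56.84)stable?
Denominator: s^4 - 0.3*s^3 - 8.98*s^2 + 31.36*s + 56.84 = (s + 3.5)(s + 1.4)(s^2 - 5.2*s + 11.6). Poles: -1.4, -3.5, 2.6 + 2.2j, 2.6 - 2.2j. All Re(p)<0: No (unstable)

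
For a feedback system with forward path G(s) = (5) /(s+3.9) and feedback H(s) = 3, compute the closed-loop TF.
Closed-loop T = G/(1+GH).
Numerator: G_num * H_den = 5.
Denominator: G_den * H_den + G_num * H_num = (s + 3.9) + (15) = s + 18.9.
T(s) = (5)/(s + 18.9)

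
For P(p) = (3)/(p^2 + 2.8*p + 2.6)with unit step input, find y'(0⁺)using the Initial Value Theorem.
IVT: y'(0⁺) = lim_{p→∞} p²·Y(p) = lim_{p→∞} p·P(p).
deg(num) = 0, deg(den) = 2, relative degree = 2 ≥ 2, so p·P(p) → 0. Initial slope = 0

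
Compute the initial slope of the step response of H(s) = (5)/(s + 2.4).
IVT: y'(0⁺) = lim_{s→∞} s²·Y(s) = lim_{s→∞} s·H(s).
deg(num) = 0, deg(den) = 1, relative degree = 1, so s·H(s) → (leading num)/(leading den) = 5/1 = 5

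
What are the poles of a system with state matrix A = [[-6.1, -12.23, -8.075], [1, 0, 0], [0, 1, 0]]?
Eigenvalues solve det(λI - A) = 0.
Characteristic polynomial: λ^3 + 6.1*λ^2 + 12.23*λ + 8.075 = 0.
Factor: (λ + 2.5)(λ + 1.7)(λ + 1.9) = 0.
Roots: -1.7, -1.9, -2.5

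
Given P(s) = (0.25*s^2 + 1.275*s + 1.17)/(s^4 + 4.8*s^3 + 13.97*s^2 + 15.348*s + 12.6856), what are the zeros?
Set numerator = 0: 0.25*s^2 + 1.275*s + 1.17 = 0.25*(s + 3.9)(s + 1.2) = 0 → Zeros: -1.2, -3.9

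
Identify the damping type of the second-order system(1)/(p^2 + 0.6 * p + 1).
Standard form: ωn²/(p²+2ζωn·p+ωn²) gives ωn=1, ζ=0.3.
Underdamped (ζ = 0.3 < 1)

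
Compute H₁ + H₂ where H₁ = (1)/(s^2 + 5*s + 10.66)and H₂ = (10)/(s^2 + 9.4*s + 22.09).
Parallel: H = H₁ + H₂ = (n₁·d₂ + n₂·d₁)/(d₁·d₂).
n₁·d₂ = s^2 + 9.4*s + 22.09. n₂·d₁ = 10*s^2 + 50*s + 106.6. Sum = 11*s^2 + 59.4*s + 128.69. d₁·d₂ = s^4 + 14.4*s^3 + 79.75*s^2 + 210.654*s + 235.4794.
H(s) = (11*s^2 + 59.4*s + 128.69)/(s^4 + 14.4*s^3 + 79.75*s^2 + 210.654*s + 235.4794)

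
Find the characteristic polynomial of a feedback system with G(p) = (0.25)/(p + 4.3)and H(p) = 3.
Characteristic poly = G_den * H_den + G_num * H_num = (p + 4.3) + (0.75) = p + 5.05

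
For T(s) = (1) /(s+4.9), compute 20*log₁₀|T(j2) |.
Substitute s = j*2: T(j2) = 0.174938 - 0.0714031j.
|T(j2)| = sqrt(Re² + Im²) = 0.1889.
20*log₁₀(0.1889) = -14.47 dB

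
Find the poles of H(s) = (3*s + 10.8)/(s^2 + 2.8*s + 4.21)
Set denominator = 0: s^2 + 2.8*s + 4.21 = 0 → Poles: -1.4 + 1.5j, -1.4 - 1.5j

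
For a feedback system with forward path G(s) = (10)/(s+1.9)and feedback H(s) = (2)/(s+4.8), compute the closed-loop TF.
Closed-loop T = G/(1+GH).
Numerator: G_num * H_den = 10*s + 48.
Denominator: G_den * H_den + G_num * H_num = (s^2 + 6.7*s + 9.12) + (20) = s^2 + 6.7*s + 29.12.
T(s) = (10*s + 48)/(s^2 + 6.7*s + 29.12)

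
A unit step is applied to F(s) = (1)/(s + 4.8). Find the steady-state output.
FVT: lim_{t→∞} y(t) = lim_{s→0} s*Y(s) where Y(s) = F(s)/s.
= lim_{s→0} F(s) = F(0) = num(0)/den(0) = 1/4.8 = 0.2083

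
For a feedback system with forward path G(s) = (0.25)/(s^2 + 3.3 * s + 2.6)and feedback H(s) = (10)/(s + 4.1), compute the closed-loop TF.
Closed-loop T = G/(1+GH).
Numerator: G_num * H_den = 0.25*s + 1.025.
Denominator: G_den * H_den + G_num * H_num = (s^3 + 7.4*s^2 + 16.13*s + 10.66) + (2.5) = s^3 + 7.4*s^2 + 16.13*s + 13.16.
T(s) = (0.25*s + 1.025)/(s^3 + 7.4*s^2 + 16.13*s + 13.16)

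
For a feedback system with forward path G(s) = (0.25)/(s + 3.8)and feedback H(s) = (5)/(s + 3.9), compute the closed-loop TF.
Closed-loop T = G/(1+GH).
Numerator: G_num * H_den = 0.25*s + 0.975.
Denominator: G_den * H_den + G_num * H_num = (s^2 + 7.7*s + 14.82) + (1.25) = s^2 + 7.7*s + 16.07.
T(s) = (0.25*s + 0.975)/(s^2 + 7.7*s + 16.07)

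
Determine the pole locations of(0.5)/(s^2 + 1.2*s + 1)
Set denominator = 0: s^2 + 1.2*s + 1 = 0 → Poles: -0.6 + 0.8j, -0.6 - 0.8j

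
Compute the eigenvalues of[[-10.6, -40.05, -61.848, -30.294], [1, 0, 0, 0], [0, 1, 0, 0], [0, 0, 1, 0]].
Eigenvalues solve det(λI - A) = 0.
Characteristic polynomial: λ^4 + 10.6*λ^3 + 40.05*λ^2 + 61.848*λ + 30.294 = 0.
Factor: (λ + 3.3)(λ + 3)(λ + 3.4)(λ + 0.9) = 0.
Roots: -0.9, -3, -3.3, -3.4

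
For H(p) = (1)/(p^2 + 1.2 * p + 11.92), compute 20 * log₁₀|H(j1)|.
Substitute p = j*1: H(j1) = 0.0904824 - 0.00994313j.
|H(j1)| = sqrt(Re² + Im²) = 0.09103.
20*log₁₀(0.09103) = -20.82 dB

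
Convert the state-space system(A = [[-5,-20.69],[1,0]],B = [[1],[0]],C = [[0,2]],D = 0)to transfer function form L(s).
L(s) = C(sI - A)⁻¹B + D.
Characteristic polynomial det(sI - A) = s^2 + 5*s + 20.69.
Numerator from C·adj(sI-A)·B + D·det(sI-A) = 2.
L(s) = (2)/(s^2 + 5*s + 20.69)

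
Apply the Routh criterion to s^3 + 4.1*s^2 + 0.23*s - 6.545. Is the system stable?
Routh array:
s^3: [1, 0.23]; s^2: [4.1, -6.545]; s^1: [1.82634]; s^0: [-6.545]
First column: [1, 4.1, 1.82634, -6.545]. Sign changes = 1.
No, unstable (1 RHP root(s))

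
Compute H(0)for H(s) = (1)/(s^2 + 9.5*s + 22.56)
DC gain = H(0) = num(0)/den(0) = 1/22.56 = 0.04433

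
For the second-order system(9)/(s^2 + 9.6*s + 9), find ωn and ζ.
Standard form: ωn²/(s²+2ζωn·s+ωn²).
const=9=ωn² → ωn=3, s coeff=9.6=2ζωn → ζ=1.6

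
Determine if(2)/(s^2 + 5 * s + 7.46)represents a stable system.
Denominator: s^2 + 5*s + 7.46. Poles: -2.5 + 1.1j, -2.5 - 1.1j. All Re(p)<0: Yes (stable)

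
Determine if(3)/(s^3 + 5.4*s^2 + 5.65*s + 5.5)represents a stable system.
Denominator: s^3 + 5.4*s^2 + 5.65*s + 5.5 = (s + 4.4)(s^2 + s + 1.25). Poles: -0.5 + 1j, -0.5 - 1j, -4.4. All Re(p)<0: Yes (stable)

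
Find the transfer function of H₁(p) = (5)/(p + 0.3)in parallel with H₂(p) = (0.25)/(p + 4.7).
Parallel: H = H₁ + H₂ = (n₁·d₂ + n₂·d₁)/(d₁·d₂).
n₁·d₂ = 5*p + 23.5. n₂·d₁ = 0.25*p + 0.075. Sum = 5.25*p + 23.575. d₁·d₂ = p^2 + 5*p + 1.41.
H(p) = (5.25*p + 23.575)/(p^2 + 5*p + 1.41)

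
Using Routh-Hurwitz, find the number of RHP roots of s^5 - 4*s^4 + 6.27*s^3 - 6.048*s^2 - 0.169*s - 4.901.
Routh array:
s^5: [1, 6.27, -0.169]; s^4: [-4, -6.048, -4.901]; s^3: [4.758, -1.39425]; s^2: [-7.22013, -4.901]; s^1: [-4.62396]; s^0: [-4.901]
First column: [1, -4, 4.758, -7.22013, -4.62396, -4.901]. Sign changes = RHP roots = 3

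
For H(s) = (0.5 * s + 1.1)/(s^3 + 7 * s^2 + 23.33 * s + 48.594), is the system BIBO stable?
Denominator: s^3 + 7*s^2 + 23.33*s + 48.594 = (s + 4.2)(s^2 + 2.8*s + 11.57). Poles: -1.4 + 3.1j, -1.4 - 3.1j, -4.2. All Re(p)<0: Yes (stable)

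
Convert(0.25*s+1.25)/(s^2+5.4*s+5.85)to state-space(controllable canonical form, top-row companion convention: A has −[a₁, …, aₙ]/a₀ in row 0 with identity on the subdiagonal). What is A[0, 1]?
Reachable canonical form for den = s^2 + 5.4*s + 5.85: top row of A = -[a₁,a₂,...,aₙ]/a₀, ones on the subdiagonal, zeros elsewhere.
A = [[-5.4, -5.85], [1, 0]].
A[0,1] = -5.85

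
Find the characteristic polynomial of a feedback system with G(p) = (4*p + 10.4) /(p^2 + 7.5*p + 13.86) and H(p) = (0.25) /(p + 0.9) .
Characteristic poly = G_den * H_den + G_num * H_num = (p^3 + 8.4*p^2 + 20.61*p + 12.474) + (p + 2.6) = p^3 + 8.4*p^2 + 21.61*p + 15.074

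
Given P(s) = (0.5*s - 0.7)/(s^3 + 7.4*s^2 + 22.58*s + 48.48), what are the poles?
Set denominator = 0: s^3 + 7.4*s^2 + 22.58*s + 48.48 = (s + 4.8)(s^2 + 2.6*s + 10.1) = 0 → Poles: -1.3 + 2.9j, -1.3 - 2.9j, -4.8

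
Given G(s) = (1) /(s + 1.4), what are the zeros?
Numerator is a nonzero constant (1) → Zeros: none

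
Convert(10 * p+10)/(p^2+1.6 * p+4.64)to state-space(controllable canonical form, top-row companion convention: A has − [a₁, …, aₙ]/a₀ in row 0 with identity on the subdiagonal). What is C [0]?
Reachable canonical form: C = numerator coefficients (right-aligned, zero-padded to length n).
num = 10*p + 10, C = [[10, 10]].
C[0] = 10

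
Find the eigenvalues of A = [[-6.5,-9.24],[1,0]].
Eigenvalues solve det(λI - A) = 0.
Characteristic polynomial: λ^2 + 6.5*λ + 9.24 = 0.
Factor: (λ + 4.4)(λ + 2.1) = 0.
Roots: -2.1, -4.4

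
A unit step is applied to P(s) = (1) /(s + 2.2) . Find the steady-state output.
FVT: lim_{t→∞} y(t) = lim_{s→0} s*Y(s) where Y(s) = P(s)/s.
= lim_{s→0} P(s) = P(0) = num(0)/den(0) = 1/2.2 = 0.4545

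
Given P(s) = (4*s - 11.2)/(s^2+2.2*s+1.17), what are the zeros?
Set numerator = 0: 4*s - 11.2 = 0 → Zeros: 2.8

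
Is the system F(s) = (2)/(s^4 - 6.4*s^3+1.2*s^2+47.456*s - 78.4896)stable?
Denominator: s^4 - 6.4*s^3 + 1.2*s^2 + 47.456*s - 78.4896 = (s - 4.8)(s + 2.8)(s^2 - 4.4*s + 5.84). Poles: -2.8, 2.2 + 1j, 2.2 - 1j, 4.8. All Re(p)<0: No (unstable)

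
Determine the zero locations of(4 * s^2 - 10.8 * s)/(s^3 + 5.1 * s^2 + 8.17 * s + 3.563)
Set numerator = 0: 4*s^2 - 10.8*s = 4*s(s - 2.7) = 0 → Zeros: 0, 2.7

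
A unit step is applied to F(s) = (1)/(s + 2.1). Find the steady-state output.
FVT: lim_{t→∞} y(t) = lim_{s→0} s*Y(s) where Y(s) = F(s)/s.
= lim_{s→0} F(s) = F(0) = num(0)/den(0) = 1/2.1 = 0.4762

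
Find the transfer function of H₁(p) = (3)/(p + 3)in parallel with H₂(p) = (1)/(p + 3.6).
Parallel: H = H₁ + H₂ = (n₁·d₂ + n₂·d₁)/(d₁·d₂).
n₁·d₂ = 3*p + 10.8. n₂·d₁ = p + 3. Sum = 4*p + 13.8. d₁·d₂ = p^2 + 6.6*p + 10.8.
H(p) = (4*p + 13.8)/(p^2 + 6.6*p + 10.8)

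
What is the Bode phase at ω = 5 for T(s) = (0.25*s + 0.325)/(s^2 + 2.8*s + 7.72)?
Substitute s = j*5: T(j5) = 0.0240276 - 0.0528712j.
∠T(j5) = atan2(Im, Re) = atan2(-0.0528712, 0.0240276) = -65.56°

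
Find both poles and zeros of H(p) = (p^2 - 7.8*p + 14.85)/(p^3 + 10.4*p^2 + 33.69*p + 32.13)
Set denominator = 0: p^3 + 10.4*p^2 + 33.69*p + 32.13 = (p + 4.2)(p + 1.7)(p + 4.5) = 0 → Poles: -1.7, -4.2, -4.5
Set numerator = 0: p^2 - 7.8*p + 14.85 = (p - 4.5)(p - 3.3) = 0 → Zeros: 3.3, 4.5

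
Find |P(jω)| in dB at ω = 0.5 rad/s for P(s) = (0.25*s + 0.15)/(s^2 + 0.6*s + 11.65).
Substitute s = j*0.5: P(j0.5) = 0.0134371 + 0.0106113j.
|P(j0.5)| = sqrt(Re² + Im²) = 0.01712.
20*log₁₀(0.01712) = -35.33 dB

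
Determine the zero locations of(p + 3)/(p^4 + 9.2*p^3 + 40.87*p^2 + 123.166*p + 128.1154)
Set numerator = 0: p + 3 = 0 → Zeros: -3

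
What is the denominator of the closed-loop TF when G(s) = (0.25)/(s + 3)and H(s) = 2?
Characteristic poly = G_den * H_den + G_num * H_num = (s + 3) + (0.5) = s + 3.5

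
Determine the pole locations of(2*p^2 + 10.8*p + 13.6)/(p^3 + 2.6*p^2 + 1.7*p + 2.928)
Set denominator = 0: p^3 + 2.6*p^2 + 1.7*p + 2.928 = (p + 2.4)(p^2 + 0.2*p + 1.22) = 0 → Poles: -0.1 + 1.1j, -0.1 - 1.1j, -2.4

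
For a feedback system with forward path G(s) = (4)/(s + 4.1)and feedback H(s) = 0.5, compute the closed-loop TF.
Closed-loop T = G/(1+GH).
Numerator: G_num * H_den = 4.
Denominator: G_den * H_den + G_num * H_num = (s + 4.1) + (2) = s + 6.1.
T(s) = (4)/(s + 6.1)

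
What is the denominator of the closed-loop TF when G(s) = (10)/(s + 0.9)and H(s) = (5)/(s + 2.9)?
Characteristic poly = G_den * H_den + G_num * H_num = (s^2 + 3.8*s + 2.61) + (50) = s^2 + 3.8*s + 52.61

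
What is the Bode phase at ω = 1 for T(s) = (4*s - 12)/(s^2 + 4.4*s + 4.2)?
Substitute s = j*1: T(j1) = -0.702703 + 2.21622j.
∠T(j1) = atan2(Im, Re) = atan2(2.21622, -0.702703) = 107.59°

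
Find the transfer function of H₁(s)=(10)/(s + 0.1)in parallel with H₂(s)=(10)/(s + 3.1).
Parallel: H = H₁ + H₂ = (n₁·d₂ + n₂·d₁)/(d₁·d₂).
n₁·d₂ = 10*s + 31. n₂·d₁ = 10*s + 1. Sum = 20*s + 32. d₁·d₂ = s^2 + 3.2*s + 0.31.
H(s) = (20*s + 32)/(s^2 + 3.2*s + 0.31)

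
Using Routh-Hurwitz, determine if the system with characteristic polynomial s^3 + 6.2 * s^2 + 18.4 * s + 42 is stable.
Routh array:
s^3: [1, 18.4]; s^2: [6.2, 42]; s^1: [11.6258]; s^0: [42]
First column: [1, 6.2, 11.6258, 42]. Sign changes = 0.
Yes, stable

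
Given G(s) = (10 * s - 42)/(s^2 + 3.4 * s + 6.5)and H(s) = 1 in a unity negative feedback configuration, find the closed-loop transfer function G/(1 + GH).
Closed-loop T = G/(1+GH).
Numerator: G_num * H_den = 10*s - 42.
Denominator: G_den * H_den + G_num * H_num = (s^2 + 3.4*s + 6.5) + (10*s - 42) = s^2 + 13.4*s - 35.5.
T(s) = (10*s - 42)/(s^2 + 13.4*s - 35.5)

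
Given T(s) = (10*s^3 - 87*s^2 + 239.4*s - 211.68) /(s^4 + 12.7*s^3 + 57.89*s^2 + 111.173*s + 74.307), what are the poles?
Set denominator = 0: s^4 + 12.7*s^3 + 57.89*s^2 + 111.173*s + 74.307 = (s + 3.4)(s + 3.1)(s + 1.5)(s + 4.7) = 0 → Poles: -1.5, -3.1, -3.4, -4.7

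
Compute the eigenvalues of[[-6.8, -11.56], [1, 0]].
Eigenvalues solve det(λI - A) = 0.
Characteristic polynomial: λ^2 + 6.8*λ + 11.56 = 0.
Factor: (λ + 3.4)(λ + 3.4) = 0.
Roots: -3.4, -3.4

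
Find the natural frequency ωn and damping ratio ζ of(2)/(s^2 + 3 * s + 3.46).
Underdamped: complex pole -1.5 + 1.1j. ωn = |pole| = 1.86, ζ = -Re(pole)/ωn = 0.8064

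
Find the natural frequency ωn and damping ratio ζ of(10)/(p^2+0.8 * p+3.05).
Underdamped: complex pole -0.4 + 1.7j. ωn = |pole| = 1.746, ζ = -Re(pole)/ωn = 0.229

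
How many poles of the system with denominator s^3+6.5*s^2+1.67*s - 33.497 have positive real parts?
s^3 + 6.5*s^2 + 1.67*s - 33.497 = (s - 1.9)(s + 4.3)(s + 4.1). Poles: -4.1, -4.3, 1.9. RHP poles (Re>0): 1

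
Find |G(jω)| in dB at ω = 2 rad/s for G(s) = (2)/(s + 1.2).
Substitute s = j*2: G(j2) = 0.441176 - 0.735294j.
|G(j2)| = sqrt(Re² + Im²) = 0.8575.
20*log₁₀(0.8575) = -1.34 dB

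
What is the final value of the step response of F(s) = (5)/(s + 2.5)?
FVT: lim_{t→∞} y(t) = lim_{s→0} s*Y(s) where Y(s) = F(s)/s.
= lim_{s→0} F(s) = F(0) = num(0)/den(0) = 5/2.5 = 2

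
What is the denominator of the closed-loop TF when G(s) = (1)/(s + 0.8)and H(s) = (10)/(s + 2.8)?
Characteristic poly = G_den * H_den + G_num * H_num = (s^2 + 3.6*s + 2.24) + (10) = s^2 + 3.6*s + 12.24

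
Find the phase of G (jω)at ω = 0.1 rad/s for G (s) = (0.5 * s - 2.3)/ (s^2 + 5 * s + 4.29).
Substitute s = j*0.1: G(j0.1) = -0.528802 + 0.0734581j.
∠G(j0.1) = atan2(Im, Re) = atan2(0.0734581, -0.528802) = 172.09°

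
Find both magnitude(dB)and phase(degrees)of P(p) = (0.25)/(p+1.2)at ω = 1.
Substitute p = j*1: P(j1) = 0.122951 - 0.102459j.
|P| = 20*log₁₀(sqrt(Re²+Im²)) = -15.92 dB.
∠P = atan2(Im, Re) = -39.81°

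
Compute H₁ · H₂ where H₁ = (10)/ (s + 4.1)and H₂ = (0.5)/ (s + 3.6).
Series: H = H₁ · H₂ = (n₁·n₂)/(d₁·d₂).
Num: n₁·n₂ = 5. Den: d₁·d₂ = s^2 + 7.7*s + 14.76.
H(s) = (5)/(s^2 + 7.7*s + 14.76)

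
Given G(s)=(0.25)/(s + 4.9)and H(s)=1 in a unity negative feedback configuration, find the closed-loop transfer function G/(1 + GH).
Closed-loop T = G/(1+GH).
Numerator: G_num * H_den = 0.25.
Denominator: G_den * H_den + G_num * H_num = (s + 4.9) + (0.25) = s + 5.15.
T(s) = (0.25)/(s + 5.15)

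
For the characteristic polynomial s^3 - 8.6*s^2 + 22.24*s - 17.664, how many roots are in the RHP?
s^3 - 8.6*s^2 + 22.24*s - 17.664 = (s - 4.6)(s - 2.4)(s - 1.6). Poles: 1.6, 2.4, 4.6. RHP poles (Re>0): 3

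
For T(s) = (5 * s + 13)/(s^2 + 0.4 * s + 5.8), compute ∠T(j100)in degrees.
Substitute s = j*100: T(j100) = -0.0011005 - 0.0500334j.
∠T(j100) = atan2(Im, Re) = atan2(-0.0500334, -0.0011005) = -91.26°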